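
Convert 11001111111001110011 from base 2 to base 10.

Sum of powers of 2 for each 1-bit:
2^0 + 2^1 + 2^4 + 2^5 + 2^6 + 2^9 + 2^10 + 2^11 + 2^12 + 2^13 + 2^14 + 2^15 + 2^18 + 2^19
= 1 + 2 + 16 + 32 + 64 + 512 + 1024 + 2048 + 4096 + 8192 + 16384 + 32768 + 262144 + 524288
= 851571



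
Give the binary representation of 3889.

Using repeated division by 2:
3889 ÷ 2 = 1944 remainder 1
1944 ÷ 2 = 972 remainder 0
972 ÷ 2 = 486 remainder 0
486 ÷ 2 = 243 remainder 0
243 ÷ 2 = 121 remainder 1
121 ÷ 2 = 60 remainder 1
60 ÷ 2 = 30 remainder 0
30 ÷ 2 = 15 remainder 0
15 ÷ 2 = 7 remainder 1
7 ÷ 2 = 3 remainder 1
3 ÷ 2 = 1 remainder 1
1 ÷ 2 = 0 remainder 1
Reading remainders bottom to top: 111100110001



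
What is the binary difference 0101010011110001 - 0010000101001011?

Method 1 - Direct subtraction (column by column from the right: bit − bit − borrow-in; if negative, add 2 and borrow 1 from the next column):
borrow: 0100011000011100
        0101010011110001
-       0010000101001011
------------------------
        0011001110100110

Method 2 - Add two's complement:
Two's complement of 0010000101001011: invert → 1101111010110100, add 1 → 1101111010110101
  0101010011110001
+ 1101111010110101
------------------
 10011001110100110  (end carry out of the top bit = 1)
Discarding the end carry: 0011001110100110
Decimal check:
  0101010011110001 = 16384 + 4096 + 1024 + 128 + 64 + 32 + 16 + 1 = 21745
  0010000101001011 = 8192 + 256 + 64 + 8 + 2 + 1 = 8523
  21745 - 8523 = 13222, and 0011001110100110 = 8192 + 4096 + 512 + 256 + 128 + 32 + 4 + 2 = 13222 ✓



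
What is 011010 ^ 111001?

XOR: 1 when bits differ
  011010
^ 111001
--------
  100011
Decimal: 26 ^ 57 = 35



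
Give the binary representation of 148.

Using repeated division by 2:
148 ÷ 2 = 74 remainder 0
74 ÷ 2 = 37 remainder 0
37 ÷ 2 = 18 remainder 1
18 ÷ 2 = 9 remainder 0
9 ÷ 2 = 4 remainder 1
4 ÷ 2 = 2 remainder 0
2 ÷ 2 = 1 remainder 0
1 ÷ 2 = 0 remainder 1
Reading remainders bottom to top: 10010100



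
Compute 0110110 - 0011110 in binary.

Method 1 - Direct subtraction (column by column from the right: bit − bit − borrow-in; if negative, add 2 and borrow 1 from the next column):
borrow: 0110000
        0110110
-       0011110
---------------
        0011000

Method 2 - Add two's complement:
Two's complement of 0011110: invert → 1100001, add 1 → 1100010
  0110110
+ 1100010
---------
 10011000  (end carry out of the top bit = 1)
Discarding the end carry: 0011000
Decimal check:
  0110110 = 32 + 16 + 4 + 2 = 54
  0011110 = 16 + 8 + 4 + 2 = 30
  54 - 30 = 24, and 0011000 = 16 + 8 = 24 ✓



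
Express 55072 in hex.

Using repeated division by 16 (digits 10–15 are A–F):
55072 ÷ 16 = 3442 remainder 0
3442 ÷ 16 = 215 remainder 2
215 ÷ 16 = 13 remainder 7
13 ÷ 16 = 0 remainder 13 (D)
Reading remainders bottom to top: D720



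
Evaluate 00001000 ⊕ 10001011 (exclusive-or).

XOR: 1 when bits differ
  00001000
^ 10001011
----------
  10000011
Decimal: 8 ^ 139 = 131



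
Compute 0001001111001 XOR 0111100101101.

XOR: 1 when bits differ
  0001001111001
^ 0111100101101
---------------
  0110101010100
Decimal: 633 ^ 3885 = 3412



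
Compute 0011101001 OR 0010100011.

OR: 1 when either bit is 1
  0011101001
| 0010100011
------------
  0011101011
Decimal: 233 | 163 = 235



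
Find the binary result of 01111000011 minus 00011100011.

Method 1 - Direct subtraction (column by column from the right: bit − bit − borrow-in; if negative, add 2 and borrow 1 from the next column):
borrow: 00111000000
        01111000011
-       00011100011
-------------------
        01011100000

Method 2 - Add two's complement:
Two's complement of 00011100011: invert → 11100011100, add 1 → 11100011101
  01111000011
+ 11100011101
-------------
 101011100000  (end carry out of the top bit = 1)
Discarding the end carry: 01011100000
Decimal check:
  01111000011 = 512 + 256 + 128 + 64 + 2 + 1 = 963
  00011100011 = 128 + 64 + 32 + 2 + 1 = 227
  963 - 227 = 736, and 01011100000 = 512 + 128 + 64 + 32 = 736 ✓



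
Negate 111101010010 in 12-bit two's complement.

Original (sign bit 1, negative): 111101010010
Step 1 - Invert all bits: 000010101101
Step 2 - Add 1: 000010101110
Verification: 111101010010 + 000010101110 = 1000000000000; discarding the end carry (carry out of the top bit) leaves the 12-bit value 000000000000, as required for x + (-x)



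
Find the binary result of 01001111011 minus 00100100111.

Method 1 - Direct subtraction (column by column from the right: bit − bit − borrow-in; if negative, add 2 and borrow 1 from the next column):
borrow: 01000001000
        01001111011
-       00100100111
-------------------
        00101010100

Method 2 - Add two's complement:
Two's complement of 00100100111: invert → 11011011000, add 1 → 11011011001
  01001111011
+ 11011011001
-------------
 100101010100  (end carry out of the top bit = 1)
Discarding the end carry: 00101010100
Decimal check:
  01001111011 = 512 + 64 + 32 + 16 + 8 + 2 + 1 = 635
  00100100111 = 256 + 32 + 4 + 2 + 1 = 295
  635 - 295 = 340, and 00101010100 = 256 + 64 + 16 + 4 = 340 ✓



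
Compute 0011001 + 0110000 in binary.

Add column by column from the right: bit + bit + carry-in; write the sum mod 2, carry 1 when the sum is 2 or 3.
carry:  1100000
        0011001
+       0110000
---------------
       01001001
(the carry out of the leftmost column, 0, becomes the leading bit)
Decimal check:
  0011001 = 16 + 8 + 1 = 25
  0110000 = 32 + 16 = 48
  25 + 48 = 73, and 01001001 = 64 + 8 + 1 = 73 ✓



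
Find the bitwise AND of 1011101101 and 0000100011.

AND: 1 only when both bits are 1
  1011101101
& 0000100011
------------
  0000100001
Decimal: 749 & 35 = 33



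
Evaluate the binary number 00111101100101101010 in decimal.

Sum of powers of 2 for each 1-bit:
2^1 + 2^3 + 2^5 + 2^6 + 2^8 + 2^11 + 2^12 + 2^14 + 2^15 + 2^16 + 2^17
= 2 + 8 + 32 + 64 + 256 + 2048 + 4096 + 16384 + 32768 + 65536 + 131072
= 252266



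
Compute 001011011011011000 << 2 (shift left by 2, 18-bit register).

Original: 001011011011011000 (decimal 46808)
Shift left by 2 positions
Append 2 zeros on the right
Result: 101101101101100000 (decimal 187232)
Equivalent: 46808 << 2 = 46808 × 2^2 = 187232



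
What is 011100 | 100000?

OR: 1 when either bit is 1
  011100
| 100000
--------
  111100
Decimal: 28 | 32 = 60



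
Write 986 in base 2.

Using repeated division by 2:
986 ÷ 2 = 493 remainder 0
493 ÷ 2 = 246 remainder 1
246 ÷ 2 = 123 remainder 0
123 ÷ 2 = 61 remainder 1
61 ÷ 2 = 30 remainder 1
30 ÷ 2 = 15 remainder 0
15 ÷ 2 = 7 remainder 1
7 ÷ 2 = 3 remainder 1
3 ÷ 2 = 1 remainder 1
1 ÷ 2 = 0 remainder 1
Reading remainders bottom to top: 1111011010



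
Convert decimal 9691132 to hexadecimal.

Using repeated division by 16 (digits 10–15 are A–F):
9691132 ÷ 16 = 605695 remainder 12 (C)
605695 ÷ 16 = 37855 remainder 15 (F)
37855 ÷ 16 = 2365 remainder 15 (F)
2365 ÷ 16 = 147 remainder 13 (D)
147 ÷ 16 = 9 remainder 3
9 ÷ 16 = 0 remainder 9
Reading remainders bottom to top: 93DFFC



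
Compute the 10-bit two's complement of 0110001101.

Original: 0110001101
Step 1 - Invert all bits: 1001110010
Step 2 - Add 1: 1001110011
Verification: 0110001101 + 1001110011 = 10000000000; discarding the end carry (carry out of the top bit) leaves the 10-bit value 0000000000, as required for x + (-x)



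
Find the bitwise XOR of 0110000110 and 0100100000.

XOR: 1 when bits differ
  0110000110
^ 0100100000
------------
  0010100110
Decimal: 390 ^ 288 = 166



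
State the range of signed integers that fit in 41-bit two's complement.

For 41-bit two's complement:
Minimum: -2^40 = -1099511627776
Maximum: 2^40 - 1 = 1099511627775



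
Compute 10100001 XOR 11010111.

XOR: 1 when bits differ
  10100001
^ 11010111
----------
  01110110
Decimal: 161 ^ 215 = 118



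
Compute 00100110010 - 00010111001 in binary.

Method 1 - Direct subtraction (column by column from the right: bit − bit − borrow-in; if negative, add 2 and borrow 1 from the next column):
borrow: 00111110010
        00100110010
-       00010111001
-------------------
        00001111001

Method 2 - Add two's complement:
Two's complement of 00010111001: invert → 11101000110, add 1 → 11101000111
  00100110010
+ 11101000111
-------------
 100001111001  (end carry out of the top bit = 1)
Discarding the end carry: 00001111001
Decimal check:
  00100110010 = 256 + 32 + 16 + 2 = 306
  00010111001 = 128 + 32 + 16 + 8 + 1 = 185
  306 - 185 = 121, and 00001111001 = 64 + 32 + 16 + 8 + 1 = 121 ✓



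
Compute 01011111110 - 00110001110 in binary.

Method 1 - Direct subtraction (column by column from the right: bit − bit − borrow-in; if negative, add 2 and borrow 1 from the next column):
borrow: 01000000000
        01011111110
-       00110001110
-------------------
        00101110000

Method 2 - Add two's complement:
Two's complement of 00110001110: invert → 11001110001, add 1 → 11001110010
  01011111110
+ 11001110010
-------------
 100101110000  (end carry out of the top bit = 1)
Discarding the end carry: 00101110000
Decimal check:
  01011111110 = 512 + 128 + 64 + 32 + 16 + 8 + 4 + 2 = 766
  00110001110 = 256 + 128 + 8 + 4 + 2 = 398
  766 - 398 = 368, and 00101110000 = 256 + 64 + 32 + 16 = 368 ✓



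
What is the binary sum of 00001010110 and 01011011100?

Add column by column from the right: bit + bit + carry-in; write the sum mod 2, carry 1 when the sum is 2 or 3.
carry:  00110111000
        00001010110
+       01011011100
-------------------
       001100110010
(the carry out of the leftmost column, 0, becomes the leading bit)
Decimal check:
  00001010110 = 64 + 16 + 4 + 2 = 86
  01011011100 = 512 + 128 + 64 + 16 + 8 + 4 = 732
  86 + 732 = 818, and 001100110010 = 512 + 256 + 32 + 16 + 2 = 818 ✓



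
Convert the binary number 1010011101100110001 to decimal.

Sum of powers of 2 for each 1-bit:
2^0 + 2^4 + 2^5 + 2^8 + 2^9 + 2^11 + 2^12 + 2^13 + 2^16 + 2^18
= 1 + 16 + 32 + 256 + 512 + 2048 + 4096 + 8192 + 65536 + 262144
= 342833



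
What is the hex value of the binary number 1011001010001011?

Group into 4-bit nibbles from right:
  1011 = B
  0010 = 2
  1000 = 8
  1011 = B
Result: B28B



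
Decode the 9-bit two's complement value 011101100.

Binary: 011101100
Sign bit: 0 (non-negative)
Read directly as an unsigned value:
011101100 = 128 + 64 + 32 + 8 + 4 = 236
Value: 236



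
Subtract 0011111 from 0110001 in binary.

Method 1 - Direct subtraction (column by column from the right: bit − bit − borrow-in; if negative, add 2 and borrow 1 from the next column):
borrow: 0111100
        0110001
-       0011111
---------------
        0010010

Method 2 - Add two's complement:
Two's complement of 0011111: invert → 1100000, add 1 → 1100001
  0110001
+ 1100001
---------
 10010010  (end carry out of the top bit = 1)
Discarding the end carry: 0010010
Decimal check:
  0110001 = 32 + 16 + 1 = 49
  0011111 = 16 + 8 + 4 + 2 + 1 = 31
  49 - 31 = 18, and 0010010 = 16 + 2 = 18 ✓



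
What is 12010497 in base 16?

Using repeated division by 16 (digits 10–15 are A–F):
12010497 ÷ 16 = 750656 remainder 1
750656 ÷ 16 = 46916 remainder 0
46916 ÷ 16 = 2932 remainder 4
2932 ÷ 16 = 183 remainder 4
183 ÷ 16 = 11 remainder 7
11 ÷ 16 = 0 remainder 11 (B)
Reading remainders bottom to top: B74401



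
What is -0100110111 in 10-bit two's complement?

Original: 0100110111
Step 1 - Invert all bits: 1011001000
Step 2 - Add 1: 1011001001
Verification: 0100110111 + 1011001001 = 10000000000; discarding the end carry (carry out of the top bit) leaves the 10-bit value 0000000000, as required for x + (-x)



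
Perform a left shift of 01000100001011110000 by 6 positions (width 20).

Original: 01000100001011110000 (decimal 279280)
Shift left by 6 positions
Append 6 zeros on the right and drop the 6 high bits that overflow the 20-bit width
Result: 00001011110000000000 (decimal 48128)
Equivalent: 279280 << 6 = 279280 × 2^6 = 17873920, truncated to 20 bits = 48128



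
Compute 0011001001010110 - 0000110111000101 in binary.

Method 1 - Direct subtraction (column by column from the right: bit − bit − borrow-in; if negative, add 2 and borrow 1 from the next column):
borrow: 0001101100000010
        0011001001010110
-       0000110111000101
------------------------
        0010010010010001

Method 2 - Add two's complement:
Two's complement of 0000110111000101: invert → 1111001000111010, add 1 → 1111001000111011
  0011001001010110
+ 1111001000111011
------------------
 10010010010010001  (end carry out of the top bit = 1)
Discarding the end carry: 0010010010010001
Decimal check:
  0011001001010110 = 8192 + 4096 + 512 + 64 + 16 + 4 + 2 = 12886
  0000110111000101 = 2048 + 1024 + 256 + 128 + 64 + 4 + 1 = 3525
  12886 - 3525 = 9361, and 0010010010010001 = 8192 + 1024 + 128 + 16 + 1 = 9361 ✓



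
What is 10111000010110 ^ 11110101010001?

XOR: 1 when bits differ
  10111000010110
^ 11110101010001
----------------
  01001101000111
Decimal: 11798 ^ 15697 = 4935



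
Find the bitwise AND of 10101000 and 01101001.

AND: 1 only when both bits are 1
  10101000
& 01101001
----------
  00101000
Decimal: 168 & 105 = 40



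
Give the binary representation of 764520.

Using repeated division by 2:
764520 ÷ 2 = 382260 remainder 0
382260 ÷ 2 = 191130 remainder 0
191130 ÷ 2 = 95565 remainder 0
95565 ÷ 2 = 47782 remainder 1
47782 ÷ 2 = 23891 remainder 0
23891 ÷ 2 = 11945 remainder 1
11945 ÷ 2 = 5972 remainder 1
5972 ÷ 2 = 2986 remainder 0
2986 ÷ 2 = 1493 remainder 0
1493 ÷ 2 = 746 remainder 1
746 ÷ 2 = 373 remainder 0
373 ÷ 2 = 186 remainder 1
186 ÷ 2 = 93 remainder 0
93 ÷ 2 = 46 remainder 1
46 ÷ 2 = 23 remainder 0
23 ÷ 2 = 11 remainder 1
11 ÷ 2 = 5 remainder 1
5 ÷ 2 = 2 remainder 1
2 ÷ 2 = 1 remainder 0
1 ÷ 2 = 0 remainder 1
Reading remainders bottom to top: 10111010101001101000



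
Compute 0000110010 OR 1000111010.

OR: 1 when either bit is 1
  0000110010
| 1000111010
------------
  1000111010
Decimal: 50 | 570 = 570



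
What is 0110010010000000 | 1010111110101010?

OR: 1 when either bit is 1
  0110010010000000
| 1010111110101010
------------------
  1110111110101010
Decimal: 25728 | 44970 = 61354



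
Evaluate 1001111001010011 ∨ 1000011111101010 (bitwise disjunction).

OR: 1 when either bit is 1
  1001111001010011
| 1000011111101010
------------------
  1001111111111011
Decimal: 40531 | 34794 = 40955



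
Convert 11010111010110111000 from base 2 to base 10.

Sum of powers of 2 for each 1-bit:
2^3 + 2^4 + 2^5 + 2^7 + 2^8 + 2^10 + 2^12 + 2^13 + 2^14 + 2^16 + 2^18 + 2^19
= 8 + 16 + 32 + 128 + 256 + 1024 + 4096 + 8192 + 16384 + 65536 + 262144 + 524288
= 882104



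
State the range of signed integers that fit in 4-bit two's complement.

For 4-bit two's complement:
Minimum: -2^3 = -8
Maximum: 2^3 - 1 = 7



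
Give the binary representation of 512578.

Using repeated division by 2:
512578 ÷ 2 = 256289 remainder 0
256289 ÷ 2 = 128144 remainder 1
128144 ÷ 2 = 64072 remainder 0
64072 ÷ 2 = 32036 remainder 0
32036 ÷ 2 = 16018 remainder 0
16018 ÷ 2 = 8009 remainder 0
8009 ÷ 2 = 4004 remainder 1
4004 ÷ 2 = 2002 remainder 0
2002 ÷ 2 = 1001 remainder 0
1001 ÷ 2 = 500 remainder 1
500 ÷ 2 = 250 remainder 0
250 ÷ 2 = 125 remainder 0
125 ÷ 2 = 62 remainder 1
62 ÷ 2 = 31 remainder 0
31 ÷ 2 = 15 remainder 1
15 ÷ 2 = 7 remainder 1
7 ÷ 2 = 3 remainder 1
3 ÷ 2 = 1 remainder 1
1 ÷ 2 = 0 remainder 1
Reading remainders bottom to top: 1111101001001000010



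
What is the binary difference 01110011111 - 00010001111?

Method 1 - Direct subtraction (column by column from the right: bit − bit − borrow-in; if negative, add 2 and borrow 1 from the next column):
borrow: 00000000000
        01110011111
-       00010001111
-------------------
        01100010000

Method 2 - Add two's complement:
Two's complement of 00010001111: invert → 11101110000, add 1 → 11101110001
  01110011111
+ 11101110001
-------------
 101100010000  (end carry out of the top bit = 1)
Discarding the end carry: 01100010000
Decimal check:
  01110011111 = 512 + 256 + 128 + 16 + 8 + 4 + 2 + 1 = 927
  00010001111 = 128 + 8 + 4 + 2 + 1 = 143
  927 - 143 = 784, and 01100010000 = 512 + 256 + 16 = 784 ✓



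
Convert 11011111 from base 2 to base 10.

Sum of powers of 2 for each 1-bit:
2^0 + 2^1 + 2^2 + 2^3 + 2^4 + 2^6 + 2^7
= 1 + 2 + 4 + 8 + 16 + 64 + 128
= 223



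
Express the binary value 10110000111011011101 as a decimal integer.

Sum of powers of 2 for each 1-bit:
2^0 + 2^2 + 2^3 + 2^4 + 2^6 + 2^7 + 2^9 + 2^10 + 2^11 + 2^16 + 2^17 + 2^19
= 1 + 4 + 8 + 16 + 64 + 128 + 512 + 1024 + 2048 + 65536 + 131072 + 524288
= 724701



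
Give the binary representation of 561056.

Using repeated division by 2:
561056 ÷ 2 = 280528 remainder 0
280528 ÷ 2 = 140264 remainder 0
140264 ÷ 2 = 70132 remainder 0
70132 ÷ 2 = 35066 remainder 0
35066 ÷ 2 = 17533 remainder 0
17533 ÷ 2 = 8766 remainder 1
8766 ÷ 2 = 4383 remainder 0
4383 ÷ 2 = 2191 remainder 1
2191 ÷ 2 = 1095 remainder 1
1095 ÷ 2 = 547 remainder 1
547 ÷ 2 = 273 remainder 1
273 ÷ 2 = 136 remainder 1
136 ÷ 2 = 68 remainder 0
68 ÷ 2 = 34 remainder 0
34 ÷ 2 = 17 remainder 0
17 ÷ 2 = 8 remainder 1
8 ÷ 2 = 4 remainder 0
4 ÷ 2 = 2 remainder 0
2 ÷ 2 = 1 remainder 0
1 ÷ 2 = 0 remainder 1
Reading remainders bottom to top: 10001000111110100000



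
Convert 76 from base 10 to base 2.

Using repeated division by 2:
76 ÷ 2 = 38 remainder 0
38 ÷ 2 = 19 remainder 0
19 ÷ 2 = 9 remainder 1
9 ÷ 2 = 4 remainder 1
4 ÷ 2 = 2 remainder 0
2 ÷ 2 = 1 remainder 0
1 ÷ 2 = 0 remainder 1
Reading remainders bottom to top: 1001100



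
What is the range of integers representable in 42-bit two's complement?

For 42-bit two's complement:
Minimum: -2^41 = -2199023255552
Maximum: 2^41 - 1 = 2199023255551



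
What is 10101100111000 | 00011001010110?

OR: 1 when either bit is 1
  10101100111000
| 00011001010110
----------------
  10111101111110
Decimal: 11064 | 1622 = 12158



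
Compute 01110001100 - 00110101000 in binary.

Method 1 - Direct subtraction (column by column from the right: bit − bit − borrow-in; if negative, add 2 and borrow 1 from the next column):
borrow: 01111000000
        01110001100
-       00110101000
-------------------
        00111100100

Method 2 - Add two's complement:
Two's complement of 00110101000: invert → 11001010111, add 1 → 11001011000
  01110001100
+ 11001011000
-------------
 100111100100  (end carry out of the top bit = 1)
Discarding the end carry: 00111100100
Decimal check:
  01110001100 = 512 + 256 + 128 + 8 + 4 = 908
  00110101000 = 256 + 128 + 32 + 8 = 424
  908 - 424 = 484, and 00111100100 = 256 + 128 + 64 + 32 + 4 = 484 ✓



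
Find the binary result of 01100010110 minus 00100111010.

Method 1 - Direct subtraction (column by column from the right: bit − bit − borrow-in; if negative, add 2 and borrow 1 from the next column):
borrow: 01111110000
        01100010110
-       00100111010
-------------------
        00111011100

Method 2 - Add two's complement:
Two's complement of 00100111010: invert → 11011000101, add 1 → 11011000110
  01100010110
+ 11011000110
-------------
 100111011100  (end carry out of the top bit = 1)
Discarding the end carry: 00111011100
Decimal check:
  01100010110 = 512 + 256 + 16 + 4 + 2 = 790
  00100111010 = 256 + 32 + 16 + 8 + 2 = 314
  790 - 314 = 476, and 00111011100 = 256 + 128 + 64 + 16 + 8 + 4 = 476 ✓



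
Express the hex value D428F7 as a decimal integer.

Expand by place value (powers of 16):
Digit values: D = 13, F = 15
D428F7 = 13 × 16^5 + 4 × 16^4 + 2 × 16^3 + 8 × 16^2 + 15 × 16^1 + 7 × 16^0
= 13 × 1048576 + 4 × 65536 + 2 × 4096 + 8 × 256 + 15 × 16 + 7 × 1
= 13631488 + 262144 + 8192 + 2048 + 240 + 7
= 13904119



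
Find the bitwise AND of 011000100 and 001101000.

AND: 1 only when both bits are 1
  011000100
& 001101000
-----------
  001000000
Decimal: 196 & 104 = 64



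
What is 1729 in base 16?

Using repeated division by 16 (digits 10–15 are A–F):
1729 ÷ 16 = 108 remainder 1
108 ÷ 16 = 6 remainder 12 (C)
6 ÷ 16 = 0 remainder 6
Reading remainders bottom to top: 6C1



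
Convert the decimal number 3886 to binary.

Using repeated division by 2:
3886 ÷ 2 = 1943 remainder 0
1943 ÷ 2 = 971 remainder 1
971 ÷ 2 = 485 remainder 1
485 ÷ 2 = 242 remainder 1
242 ÷ 2 = 121 remainder 0
121 ÷ 2 = 60 remainder 1
60 ÷ 2 = 30 remainder 0
30 ÷ 2 = 15 remainder 0
15 ÷ 2 = 7 remainder 1
7 ÷ 2 = 3 remainder 1
3 ÷ 2 = 1 remainder 1
1 ÷ 2 = 0 remainder 1
Reading remainders bottom to top: 111100101110



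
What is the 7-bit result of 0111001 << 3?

Original: 0111001 (decimal 57)
Shift left by 3 positions
Append 3 zeros on the right and drop the 3 high bits that overflow the 7-bit width
Result: 1001000 (decimal 72)
Equivalent: 57 << 3 = 57 × 2^3 = 456, truncated to 7 bits = 72



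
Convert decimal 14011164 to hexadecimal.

Using repeated division by 16 (digits 10–15 are A–F):
14011164 ÷ 16 = 875697 remainder 12 (C)
875697 ÷ 16 = 54731 remainder 1
54731 ÷ 16 = 3420 remainder 11 (B)
3420 ÷ 16 = 213 remainder 12 (C)
213 ÷ 16 = 13 remainder 5
13 ÷ 16 = 0 remainder 13 (D)
Reading remainders bottom to top: D5CB1C



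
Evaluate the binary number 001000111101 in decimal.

Sum of powers of 2 for each 1-bit:
2^0 + 2^2 + 2^3 + 2^4 + 2^5 + 2^9
= 1 + 4 + 8 + 16 + 32 + 512
= 573



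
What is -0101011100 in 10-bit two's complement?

Original: 0101011100
Step 1 - Invert all bits: 1010100011
Step 2 - Add 1: 1010100100
Verification: 0101011100 + 1010100100 = 10000000000; discarding the end carry (carry out of the top bit) leaves the 10-bit value 0000000000, as required for x + (-x)



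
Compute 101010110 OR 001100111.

OR: 1 when either bit is 1
  101010110
| 001100111
-----------
  101110111
Decimal: 342 | 103 = 375



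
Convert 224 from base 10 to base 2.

Using repeated division by 2:
224 ÷ 2 = 112 remainder 0
112 ÷ 2 = 56 remainder 0
56 ÷ 2 = 28 remainder 0
28 ÷ 2 = 14 remainder 0
14 ÷ 2 = 7 remainder 0
7 ÷ 2 = 3 remainder 1
3 ÷ 2 = 1 remainder 1
1 ÷ 2 = 0 remainder 1
Reading remainders bottom to top: 11100000



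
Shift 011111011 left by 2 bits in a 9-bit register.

Original: 011111011 (decimal 251)
Shift left by 2 positions
Append 2 zeros on the right and drop the 2 high bits that overflow the 9-bit width
Result: 111101100 (decimal 492)
Equivalent: 251 << 2 = 251 × 2^2 = 1004, truncated to 9 bits = 492



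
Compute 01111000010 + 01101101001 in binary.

Add column by column from the right: bit + bit + carry-in; write the sum mod 2, carry 1 when the sum is 2 or 3.
carry:  11110000000
        01111000010
+       01101101001
-------------------
       011100101011
(the carry out of the leftmost column, 0, becomes the leading bit)
Decimal check:
  01111000010 = 512 + 256 + 128 + 64 + 2 = 962
  01101101001 = 512 + 256 + 64 + 32 + 8 + 1 = 873
  962 + 873 = 1835, and 011100101011 = 1024 + 512 + 256 + 32 + 8 + 2 + 1 = 1835 ✓



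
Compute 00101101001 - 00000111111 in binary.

Method 1 - Direct subtraction (column by column from the right: bit − bit − borrow-in; if negative, add 2 and borrow 1 from the next column):
borrow: 00001111100
        00101101001
-       00000111111
-------------------
        00100101010

Method 2 - Add two's complement:
Two's complement of 00000111111: invert → 11111000000, add 1 → 11111000001
  00101101001
+ 11111000001
-------------
 100100101010  (end carry out of the top bit = 1)
Discarding the end carry: 00100101010
Decimal check:
  00101101001 = 256 + 64 + 32 + 8 + 1 = 361
  00000111111 = 32 + 16 + 8 + 4 + 2 + 1 = 63
  361 - 63 = 298, and 00100101010 = 256 + 32 + 8 + 2 = 298 ✓



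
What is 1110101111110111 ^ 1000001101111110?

XOR: 1 when bits differ
  1110101111110111
^ 1000001101111110
------------------
  0110100010001001
Decimal: 60407 ^ 33662 = 26761



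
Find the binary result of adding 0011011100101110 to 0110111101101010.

Add column by column from the right: bit + bit + carry-in; write the sum mod 2, carry 1 when the sum is 2 or 3.
carry:  1111111011011100
        0011011100101110
+       0110111101101010
------------------------
       01010011010011000
(the carry out of the leftmost column, 0, becomes the leading bit)
Decimal check:
  0011011100101110 = 8192 + 4096 + 1024 + 512 + 256 + 32 + 8 + 4 + 2 = 14126
  0110111101101010 = 16384 + 8192 + 2048 + 1024 + 512 + 256 + 64 + 32 + 8 + 2 = 28522
  14126 + 28522 = 42648, and 01010011010011000 = 32768 + 8192 + 1024 + 512 + 128 + 16 + 8 = 42648 ✓



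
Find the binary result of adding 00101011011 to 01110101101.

Add column by column from the right: bit + bit + carry-in; write the sum mod 2, carry 1 when the sum is 2 or 3.
carry:  11111111110
        00101011011
+       01110101101
-------------------
       010100001000
(the carry out of the leftmost column, 0, becomes the leading bit)
Decimal check:
  00101011011 = 256 + 64 + 16 + 8 + 2 + 1 = 347
  01110101101 = 512 + 256 + 128 + 32 + 8 + 4 + 1 = 941
  347 + 941 = 1288, and 010100001000 = 1024 + 256 + 8 = 1288 ✓



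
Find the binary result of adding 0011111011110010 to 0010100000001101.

Add column by column from the right: bit + bit + carry-in; write the sum mod 2, carry 1 when the sum is 2 or 3.
carry:  0111000000000000
        0011111011110010
+       0010100000001101
------------------------
       00110011011111111
(the carry out of the leftmost column, 0, becomes the leading bit)
Decimal check:
  0011111011110010 = 8192 + 4096 + 2048 + 1024 + 512 + 128 + 64 + 32 + 16 + 2 = 16114
  0010100000001101 = 8192 + 2048 + 8 + 4 + 1 = 10253
  16114 + 10253 = 26367, and 00110011011111111 = 16384 + 8192 + 1024 + 512 + 128 + 64 + 32 + 16 + 8 + 4 + 2 + 1 = 26367 ✓



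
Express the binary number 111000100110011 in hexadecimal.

Group into 4-bit nibbles from right:
  0111 = 7
  0001 = 1
  0011 = 3
  0011 = 3
Result: 7133



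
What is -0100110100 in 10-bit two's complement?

Original: 0100110100
Step 1 - Invert all bits: 1011001011
Step 2 - Add 1: 1011001100
Verification: 0100110100 + 1011001100 = 10000000000; discarding the end carry (carry out of the top bit) leaves the 10-bit value 0000000000, as required for x + (-x)



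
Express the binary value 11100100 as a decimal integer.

Sum of powers of 2 for each 1-bit:
2^2 + 2^5 + 2^6 + 2^7
= 4 + 32 + 64 + 128
= 228



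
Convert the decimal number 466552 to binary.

Using repeated division by 2:
466552 ÷ 2 = 233276 remainder 0
233276 ÷ 2 = 116638 remainder 0
116638 ÷ 2 = 58319 remainder 0
58319 ÷ 2 = 29159 remainder 1
29159 ÷ 2 = 14579 remainder 1
14579 ÷ 2 = 7289 remainder 1
7289 ÷ 2 = 3644 remainder 1
3644 ÷ 2 = 1822 remainder 0
1822 ÷ 2 = 911 remainder 0
911 ÷ 2 = 455 remainder 1
455 ÷ 2 = 227 remainder 1
227 ÷ 2 = 113 remainder 1
113 ÷ 2 = 56 remainder 1
56 ÷ 2 = 28 remainder 0
28 ÷ 2 = 14 remainder 0
14 ÷ 2 = 7 remainder 0
7 ÷ 2 = 3 remainder 1
3 ÷ 2 = 1 remainder 1
1 ÷ 2 = 0 remainder 1
Reading remainders bottom to top: 1110001111001111000



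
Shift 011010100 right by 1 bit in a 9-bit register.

Original: 011010100 (decimal 212)
Shift right by 1 position
Drop the 1 low bit; fill with zero on the left
Result: 001101010 (decimal 106)
Equivalent: 212 >> 1 = 212 ÷ 2^1 = 106



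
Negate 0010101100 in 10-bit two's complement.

Original: 0010101100
Step 1 - Invert all bits: 1101010011
Step 2 - Add 1: 1101010100
Verification: 0010101100 + 1101010100 = 10000000000; discarding the end carry (carry out of the top bit) leaves the 10-bit value 0000000000, as required for x + (-x)



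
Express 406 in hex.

Using repeated division by 16 (digits 10–15 are A–F):
406 ÷ 16 = 25 remainder 6
25 ÷ 16 = 1 remainder 9
1 ÷ 16 = 0 remainder 1
Reading remainders bottom to top: 196



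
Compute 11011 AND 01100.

AND: 1 only when both bits are 1
  11011
& 01100
-------
  01000
Decimal: 27 & 12 = 8



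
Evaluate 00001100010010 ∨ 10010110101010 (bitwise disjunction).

OR: 1 when either bit is 1
  00001100010010
| 10010110101010
----------------
  10011110111010
Decimal: 786 | 9642 = 10170



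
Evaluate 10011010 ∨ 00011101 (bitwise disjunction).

OR: 1 when either bit is 1
  10011010
| 00011101
----------
  10011111
Decimal: 154 | 29 = 159



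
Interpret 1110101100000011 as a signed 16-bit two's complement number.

Binary: 1110101100000011
Sign bit: 1 (negative)
Invert: 0001010011111100
Add 1:  0001010011111101
Magnitude: 0001010011111101 = 4096 + 1024 + 128 + 64 + 32 + 16 + 8 + 4 + 1 = 5373
Value: -5373



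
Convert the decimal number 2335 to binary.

Using repeated division by 2:
2335 ÷ 2 = 1167 remainder 1
1167 ÷ 2 = 583 remainder 1
583 ÷ 2 = 291 remainder 1
291 ÷ 2 = 145 remainder 1
145 ÷ 2 = 72 remainder 1
72 ÷ 2 = 36 remainder 0
36 ÷ 2 = 18 remainder 0
18 ÷ 2 = 9 remainder 0
9 ÷ 2 = 4 remainder 1
4 ÷ 2 = 2 remainder 0
2 ÷ 2 = 1 remainder 0
1 ÷ 2 = 0 remainder 1
Reading remainders bottom to top: 100100011111



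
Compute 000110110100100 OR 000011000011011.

OR: 1 when either bit is 1
  000110110100100
| 000011000011011
-----------------
  000111110111111
Decimal: 3492 | 1563 = 4031



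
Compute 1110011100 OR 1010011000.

OR: 1 when either bit is 1
  1110011100
| 1010011000
------------
  1110011100
Decimal: 924 | 664 = 924



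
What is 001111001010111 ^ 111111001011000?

XOR: 1 when bits differ
  001111001010111
^ 111111001011000
-----------------
  110000000001111
Decimal: 7767 ^ 32344 = 24591



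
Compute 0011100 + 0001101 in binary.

Add column by column from the right: bit + bit + carry-in; write the sum mod 2, carry 1 when the sum is 2 or 3.
carry:  0111000
        0011100
+       0001101
---------------
       00101001
(the carry out of the leftmost column, 0, becomes the leading bit)
Decimal check:
  0011100 = 16 + 8 + 4 = 28
  0001101 = 8 + 4 + 1 = 13
  28 + 13 = 41, and 00101001 = 32 + 8 + 1 = 41 ✓



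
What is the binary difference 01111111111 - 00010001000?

Method 1 - Direct subtraction (column by column from the right: bit − bit − borrow-in; if negative, add 2 and borrow 1 from the next column):
borrow: 00000000000
        01111111111
-       00010001000
-------------------
        01101110111

Method 2 - Add two's complement:
Two's complement of 00010001000: invert → 11101110111, add 1 → 11101111000
  01111111111
+ 11101111000
-------------
 101101110111  (end carry out of the top bit = 1)
Discarding the end carry: 01101110111
Decimal check:
  01111111111 = 512 + 256 + 128 + 64 + 32 + 16 + 8 + 4 + 2 + 1 = 1023
  00010001000 = 128 + 8 = 136
  1023 - 136 = 887, and 01101110111 = 512 + 256 + 64 + 32 + 16 + 4 + 2 + 1 = 887 ✓



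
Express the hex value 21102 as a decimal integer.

Expand by place value (powers of 16):
21102 = 2 × 16^4 + 1 × 16^3 + 1 × 16^2 + 0 × 16^1 + 2 × 16^0
= 2 × 65536 + 1 × 4096 + 1 × 256 + 0 × 16 + 2 × 1
= 131072 + 4096 + 256 + 0 + 2
= 135426



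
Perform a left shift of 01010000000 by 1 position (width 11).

Original: 01010000000 (decimal 640)
Shift left by 1 position
Append 1 zero on the right
Result: 10100000000 (decimal 1280)
Equivalent: 640 << 1 = 640 × 2^1 = 1280



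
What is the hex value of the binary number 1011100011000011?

Group into 4-bit nibbles from right:
  1011 = B
  1000 = 8
  1100 = C
  0011 = 3
Result: B8C3



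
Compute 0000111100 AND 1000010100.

AND: 1 only when both bits are 1
  0000111100
& 1000010100
------------
  0000010100
Decimal: 60 & 532 = 20



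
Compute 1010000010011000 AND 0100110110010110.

AND: 1 only when both bits are 1
  1010000010011000
& 0100110110010110
------------------
  0000000010010000
Decimal: 41112 & 19862 = 144



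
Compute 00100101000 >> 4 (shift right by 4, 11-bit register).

Original: 00100101000 (decimal 296)
Shift right by 4 positions
Drop the 4 low bits; fill with zeros on the left
Result: 00000010010 (decimal 18)
Equivalent: 296 >> 4 = 296 ÷ 2^4 = 18



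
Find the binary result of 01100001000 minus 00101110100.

Method 1 - Direct subtraction (column by column from the right: bit − bit − borrow-in; if negative, add 2 and borrow 1 from the next column):
borrow: 01111101000
        01100001000
-       00101110100
-------------------
        00110010100

Method 2 - Add two's complement:
Two's complement of 00101110100: invert → 11010001011, add 1 → 11010001100
  01100001000
+ 11010001100
-------------
 100110010100  (end carry out of the top bit = 1)
Discarding the end carry: 00110010100
Decimal check:
  01100001000 = 512 + 256 + 8 = 776
  00101110100 = 256 + 64 + 32 + 16 + 4 = 372
  776 - 372 = 404, and 00110010100 = 256 + 128 + 16 + 4 = 404 ✓



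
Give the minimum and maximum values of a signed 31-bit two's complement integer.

For 31-bit two's complement:
Minimum: -2^30 = -1073741824
Maximum: 2^30 - 1 = 1073741823



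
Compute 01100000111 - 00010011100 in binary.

Method 1 - Direct subtraction (column by column from the right: bit − bit − borrow-in; if negative, add 2 and borrow 1 from the next column):
borrow: 00111110000
        01100000111
-       00010011100
-------------------
        01001101011

Method 2 - Add two's complement:
Two's complement of 00010011100: invert → 11101100011, add 1 → 11101100100
  01100000111
+ 11101100100
-------------
 101001101011  (end carry out of the top bit = 1)
Discarding the end carry: 01001101011
Decimal check:
  01100000111 = 512 + 256 + 4 + 2 + 1 = 775
  00010011100 = 128 + 16 + 8 + 4 = 156
  775 - 156 = 619, and 01001101011 = 512 + 64 + 32 + 8 + 2 + 1 = 619 ✓



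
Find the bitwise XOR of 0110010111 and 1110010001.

XOR: 1 when bits differ
  0110010111
^ 1110010001
------------
  1000000110
Decimal: 407 ^ 913 = 518



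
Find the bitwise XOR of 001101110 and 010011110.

XOR: 1 when bits differ
  001101110
^ 010011110
-----------
  011110000
Decimal: 110 ^ 158 = 240



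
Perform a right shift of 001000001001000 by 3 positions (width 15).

Original: 001000001001000 (decimal 4168)
Shift right by 3 positions
Drop the 3 low bits; fill with zeros on the left
Result: 000001000001001 (decimal 521)
Equivalent: 4168 >> 3 = 4168 ÷ 2^3 = 521



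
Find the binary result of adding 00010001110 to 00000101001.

Add column by column from the right: bit + bit + carry-in; write the sum mod 2, carry 1 when the sum is 2 or 3.
carry:  00000010000
        00010001110
+       00000101001
-------------------
       000010110111
(the carry out of the leftmost column, 0, becomes the leading bit)
Decimal check:
  00010001110 = 128 + 8 + 4 + 2 = 142
  00000101001 = 32 + 8 + 1 = 41
  142 + 41 = 183, and 000010110111 = 128 + 32 + 16 + 4 + 2 + 1 = 183 ✓



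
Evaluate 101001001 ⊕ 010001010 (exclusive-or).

XOR: 1 when bits differ
  101001001
^ 010001010
-----------
  111000011
Decimal: 329 ^ 138 = 451



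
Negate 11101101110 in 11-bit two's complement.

Original (sign bit 1, negative): 11101101110
Step 1 - Invert all bits: 00010010001
Step 2 - Add 1: 00010010010
Verification: 11101101110 + 00010010010 = 100000000000; discarding the end carry (carry out of the top bit) leaves the 11-bit value 00000000000, as required for x + (-x)



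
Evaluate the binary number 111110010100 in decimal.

Sum of powers of 2 for each 1-bit:
2^2 + 2^4 + 2^7 + 2^8 + 2^9 + 2^10 + 2^11
= 4 + 16 + 128 + 256 + 512 + 1024 + 2048
= 3988



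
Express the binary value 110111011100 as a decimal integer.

Sum of powers of 2 for each 1-bit:
2^2 + 2^3 + 2^4 + 2^6 + 2^7 + 2^8 + 2^10 + 2^11
= 4 + 8 + 16 + 64 + 128 + 256 + 1024 + 2048
= 3548



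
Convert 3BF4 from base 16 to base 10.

Expand by place value (powers of 16):
Digit values: B = 11, F = 15
3BF4 = 3 × 16^3 + 11 × 16^2 + 15 × 16^1 + 4 × 16^0
= 3 × 4096 + 11 × 256 + 15 × 16 + 4 × 1
= 12288 + 2816 + 240 + 4
= 15348



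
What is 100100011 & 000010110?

AND: 1 only when both bits are 1
  100100011
& 000010110
-----------
  000000010
Decimal: 291 & 22 = 2



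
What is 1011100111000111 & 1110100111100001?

AND: 1 only when both bits are 1
  1011100111000111
& 1110100111100001
------------------
  1010100111000001
Decimal: 47559 & 59873 = 43457



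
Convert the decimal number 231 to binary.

Using repeated division by 2:
231 ÷ 2 = 115 remainder 1
115 ÷ 2 = 57 remainder 1
57 ÷ 2 = 28 remainder 1
28 ÷ 2 = 14 remainder 0
14 ÷ 2 = 7 remainder 0
7 ÷ 2 = 3 remainder 1
3 ÷ 2 = 1 remainder 1
1 ÷ 2 = 0 remainder 1
Reading remainders bottom to top: 11100111



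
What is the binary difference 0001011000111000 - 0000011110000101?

Method 1 - Direct subtraction (column by column from the right: bit − bit − borrow-in; if negative, add 2 and borrow 1 from the next column):
borrow: 0001111100001110
        0001011000111000
-       0000011110000101
------------------------
        0000111010110011

Method 2 - Add two's complement:
Two's complement of 0000011110000101: invert → 1111100001111010, add 1 → 1111100001111011
  0001011000111000
+ 1111100001111011
------------------
 10000111010110011  (end carry out of the top bit = 1)
Discarding the end carry: 0000111010110011
Decimal check:
  0001011000111000 = 4096 + 1024 + 512 + 32 + 16 + 8 = 5688
  0000011110000101 = 1024 + 512 + 256 + 128 + 4 + 1 = 1925
  5688 - 1925 = 3763, and 0000111010110011 = 2048 + 1024 + 512 + 128 + 32 + 16 + 2 + 1 = 3763 ✓



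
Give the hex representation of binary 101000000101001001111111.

Group into 4-bit nibbles from right:
  1010 = A
  0000 = 0
  0101 = 5
  0010 = 2
  0111 = 7
  1111 = F
Result: A0527F



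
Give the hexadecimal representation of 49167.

Using repeated division by 16 (digits 10–15 are A–F):
49167 ÷ 16 = 3072 remainder 15 (F)
3072 ÷ 16 = 192 remainder 0
192 ÷ 16 = 12 remainder 0
12 ÷ 16 = 0 remainder 12 (C)
Reading remainders bottom to top: C00F



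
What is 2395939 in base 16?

Using repeated division by 16 (digits 10–15 are A–F):
2395939 ÷ 16 = 149746 remainder 3
149746 ÷ 16 = 9359 remainder 2
9359 ÷ 16 = 584 remainder 15 (F)
584 ÷ 16 = 36 remainder 8
36 ÷ 16 = 2 remainder 4
2 ÷ 16 = 0 remainder 2
Reading remainders bottom to top: 248F23



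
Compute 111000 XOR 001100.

XOR: 1 when bits differ
  111000
^ 001100
--------
  110100
Decimal: 56 ^ 12 = 52



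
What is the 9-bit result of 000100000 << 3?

Original: 000100000 (decimal 32)
Shift left by 3 positions
Append 3 zeros on the right
Result: 100000000 (decimal 256)
Equivalent: 32 << 3 = 32 × 2^3 = 256



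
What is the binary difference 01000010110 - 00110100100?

Method 1 - Direct subtraction (column by column from the right: bit − bit − borrow-in; if negative, add 2 and borrow 1 from the next column):
borrow: 01111000000
        01000010110
-       00110100100
-------------------
        00001110010

Method 2 - Add two's complement:
Two's complement of 00110100100: invert → 11001011011, add 1 → 11001011100
  01000010110
+ 11001011100
-------------
 100001110010  (end carry out of the top bit = 1)
Discarding the end carry: 00001110010
Decimal check:
  01000010110 = 512 + 16 + 4 + 2 = 534
  00110100100 = 256 + 128 + 32 + 4 = 420
  534 - 420 = 114, and 00001110010 = 64 + 32 + 16 + 2 = 114 ✓



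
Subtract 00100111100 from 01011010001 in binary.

Method 1 - Direct subtraction (column by column from the right: bit − bit − borrow-in; if negative, add 2 and borrow 1 from the next column):
borrow: 01001111000
        01011010001
-       00100111100
-------------------
        00110010101

Method 2 - Add two's complement:
Two's complement of 00100111100: invert → 11011000011, add 1 → 11011000100
  01011010001
+ 11011000100
-------------
 100110010101  (end carry out of the top bit = 1)
Discarding the end carry: 00110010101
Decimal check:
  01011010001 = 512 + 128 + 64 + 16 + 1 = 721
  00100111100 = 256 + 32 + 16 + 8 + 4 = 316
  721 - 316 = 405, and 00110010101 = 256 + 128 + 16 + 4 + 1 = 405 ✓

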